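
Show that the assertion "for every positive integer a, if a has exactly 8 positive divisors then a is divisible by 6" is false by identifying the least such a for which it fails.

Check each positive integer a in order until a has exactly 8 positive divisors but a is not divisible by 6.
a = 24: τ(24) = 8; 24 mod 6 = 0.
a = 30: τ(30) = 8; 30 mod 6 = 0.
a = 40: τ(40) = 8; 40 mod 6 = 4.

a = 40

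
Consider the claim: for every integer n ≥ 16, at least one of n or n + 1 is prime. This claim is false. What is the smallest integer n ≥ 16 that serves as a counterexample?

A counterexample is any integer n ≥ 16 such that n, n + 1 are both composite; we check each in order.
n = 16: 17 is prime.
n = 17: 17 is prime.
n = 18: 19 is prime.
n = 19: 19 is prime.
n = 20: 20 = 2 × 10; 21 = 3 × 7 — both composite.
Hence n = 20 is a counterexample.

n = 20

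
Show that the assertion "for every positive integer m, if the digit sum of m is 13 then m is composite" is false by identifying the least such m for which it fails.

m = 67

We need the least positive integer m for which the digit sum of m is 13 but m is prime.
m = 49: digit sum 13; 49 is composite.
m = 58: digit sum 13; 58 is composite.
m = 67: digit sum 13; 67 is prime, not composite.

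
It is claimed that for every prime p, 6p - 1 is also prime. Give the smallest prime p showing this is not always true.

p = 11

A counterexample is any prime p such that 6p - 1 is not prime; we check each in order.
The first 4 eligible values, up to p = 7, all satisfy the conclusion.
p = 11: 6p - 1 = 65 = 5 × 13, not prime.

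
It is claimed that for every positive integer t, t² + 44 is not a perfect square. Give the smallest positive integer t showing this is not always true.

t = 10

For t = 1, 2, 3, 4, 5, 6, 7, 8, 9 the conclusion holds.
t = 10: 10² + 44 = 144 = 12², a perfect square.
So t = 10 is the smallest counterexample.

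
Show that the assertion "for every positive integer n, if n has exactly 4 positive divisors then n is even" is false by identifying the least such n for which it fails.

n = 15

We need the least positive integer n for which n has exactly 4 positive divisors but n is odd.
n = 6: divisors of 6: 1, 2, 3, 6; 6 is even.
n = 8: divisors of 8: 1, 2, 4, 8; 8 is even.
n = 10: divisors of 10: 1, 2, 5, 10; 10 is even.
n = 14: divisors of 14: 1, 2, 7, 14; 14 is even.
n = 15: divisors of 15: 1, 3, 5, 15; 15 is odd.
So n = 15 is the smallest counterexample.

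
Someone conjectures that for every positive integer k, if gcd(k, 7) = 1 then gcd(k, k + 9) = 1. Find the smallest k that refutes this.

A counterexample is any positive integer k such that gcd(k, 7) = 1 but gcd(k, k + 9) > 1; we check each in order.
k = 1: gcd(1, 10) = 1.
k = 2: gcd(2, 11) = 1.
k = 3: gcd(3, 12) = 3.
Thus k = 3 disproves the claim, and no smaller k works.

k = 3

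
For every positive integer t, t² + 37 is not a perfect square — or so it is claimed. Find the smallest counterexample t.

We need the least positive integer t for which t² + 37 is a perfect square.
For t = 1, 2, 3, 4, …, 15, 16, 17 the conclusion holds.
t = 18: 18² + 37 = 361 = 19², a perfect square.

t = 18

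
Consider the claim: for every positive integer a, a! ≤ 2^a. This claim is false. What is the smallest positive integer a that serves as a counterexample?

a = 4

For a = 1, 2, 3 the conclusion holds.
a = 4: a! = 24 and 2^a = 16, so 24 > 16.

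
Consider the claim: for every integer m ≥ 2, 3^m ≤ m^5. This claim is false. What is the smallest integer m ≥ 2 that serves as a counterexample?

Check each integer m ≥ 2 in order until 3^m > m^5.
The first 9 eligible values, up to m = 10, all satisfy the conclusion.
m = 11: 3^m = 177147 and m^5 = 161051, so 177147 > 161051.
Hence m = 11 is a counterexample.

m = 11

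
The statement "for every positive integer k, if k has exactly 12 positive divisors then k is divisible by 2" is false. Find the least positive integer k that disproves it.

Check each positive integer k in order until k has exactly 12 positive divisors but k is not divisible by 2.
For k = 60, 72, 84, 90, …, 294, 306, 308 the conclusion holds.
k = 315: τ(315) = 12; 315 mod 2 = 1.
So k = 315 is the smallest counterexample.

k = 315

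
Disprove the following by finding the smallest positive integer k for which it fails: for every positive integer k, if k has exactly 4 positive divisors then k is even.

k = 15

Check each positive integer k in order until k has exactly 4 positive divisors but k is odd.
k = 6: divisors of 6: 1, 2, 3, 6; 6 is even.
k = 8: divisors of 8: 1, 2, 4, 8; 8 is even.
k = 10: divisors of 10: 1, 2, 5, 10; 10 is even.
k = 14: divisors of 14: 1, 2, 7, 14; 14 is even.
k = 15: divisors of 15: 1, 3, 5, 15; 15 is odd.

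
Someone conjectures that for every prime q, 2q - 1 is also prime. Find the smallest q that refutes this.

Check each prime q in order until 2q - 1 is not prime.
q = 2: 2q - 1 = 3, prime.
q = 3: 2q - 1 = 5, prime.
q = 5: 2q - 1 = 9 = 3 × 3, not prime.

q = 5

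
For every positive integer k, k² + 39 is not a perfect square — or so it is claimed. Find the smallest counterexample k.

k = 5

The first 4 eligible values, up to k = 4, all satisfy the conclusion.
k = 5: 5² + 39 = 64 = 8², a perfect square.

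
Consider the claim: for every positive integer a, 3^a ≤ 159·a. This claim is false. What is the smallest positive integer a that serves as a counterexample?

a = 7

Check each positive integer a in order until 3^a > 159·a.
a = 1: 3^a = 3 and 159·a = 159, so 3 ≤ 159.
a = 2: 3^a = 9 and 159·a = 318, so 9 ≤ 318.
a = 3: 3^a = 27 and 159·a = 477, so 27 ≤ 477.
a = 4: 3^a = 81 and 159·a = 636, so 81 ≤ 636.
a = 5: 3^a = 243 and 159·a = 795, so 243 ≤ 795.
a = 6: 3^a = 729 and 159·a = 954, so 729 ≤ 954.
a = 7: 3^a = 2187 and 159·a = 1113, so 2187 > 1113.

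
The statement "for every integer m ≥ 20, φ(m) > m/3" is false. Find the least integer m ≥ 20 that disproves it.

We need the least integer m ≥ 20 for which the claim fails.
For m = 20, 21, 22, 23 the conclusion holds.
m = 24: φ(24) = 8 and 24/3 = 8, so φ(24) ≤ 24/3.
Hence m = 24 is a counterexample.

m = 24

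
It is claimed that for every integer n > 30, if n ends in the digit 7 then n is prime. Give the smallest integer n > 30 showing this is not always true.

We need the least integer n > 30 for which n ends in the digit 7 but n is not prime.
For n = 37, 47 the conclusion holds.
n = 57: 57 ends in 7; 57 = 3 × 19, composite.
So n = 57 is the smallest counterexample.

n = 57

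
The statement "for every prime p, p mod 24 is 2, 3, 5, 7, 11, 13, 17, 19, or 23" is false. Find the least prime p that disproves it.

p = 73

Check each prime p in order until the claim fails.
For p = 2, 3, 5, 7, …, 61, 67, 71 the conclusion holds.
p = 73: 73 mod 24 = 1 — not in {2, 3, 5, 7, 11, 13, 17, 19, 23}.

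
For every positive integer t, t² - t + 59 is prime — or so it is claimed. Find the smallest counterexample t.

For t = 1, 2 the conclusion holds.
t = 3: t² - t + 59 = 65 = 5 × 13, composite.

t = 3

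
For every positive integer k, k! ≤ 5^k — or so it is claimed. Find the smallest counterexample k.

k = 12

Check each positive integer k in order until k! > 5^k.
The first 11 eligible values, up to k = 11, all satisfy the conclusion.
k = 12: k! = 479001600 and 5^k = 244140625, so 479001600 > 244140625.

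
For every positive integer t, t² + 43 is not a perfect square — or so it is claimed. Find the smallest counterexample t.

t = 21

We need the least positive integer t for which t² + 43 is a perfect square.
For t = 1, 2, 3, 4, …, 18, 19, 20 the conclusion holds.
t = 21: 21² + 43 = 484 = 22², a perfect square.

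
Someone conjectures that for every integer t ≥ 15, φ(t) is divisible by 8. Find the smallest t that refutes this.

We need the least integer t ≥ 15 for which φ(t) is not divisible by 8.
t = 15: φ(15) = 8; 8 mod 8 = 0.
t = 16: φ(16) = 8; 8 mod 8 = 0.
t = 17: φ(17) = 16; 16 mod 8 = 0.
t = 18: φ(18) = 6; 6 mod 8 = 6.

t = 18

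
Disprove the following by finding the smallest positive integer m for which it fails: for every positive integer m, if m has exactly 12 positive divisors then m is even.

A counterexample is any positive integer m such that m has exactly 12 positive divisors but m is odd; we check each in order.
The first 24 eligible values, up to m = 308, all satisfy the conclusion.
m = 315: divisors of 315: 12 divisors; 315 is odd.

m = 315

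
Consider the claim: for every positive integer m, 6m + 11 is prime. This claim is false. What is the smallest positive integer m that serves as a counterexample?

A counterexample is any positive integer m such that 6m + 11 is not prime; we check each in order.
m = 1: 6m + 11 = 17, prime.
m = 2: 6m + 11 = 23, prime.
m = 3: 6m + 11 = 29, prime.
m = 4: 6m + 11 = 35 = 5 × 7, composite.
Hence m = 4 is a counterexample.

m = 4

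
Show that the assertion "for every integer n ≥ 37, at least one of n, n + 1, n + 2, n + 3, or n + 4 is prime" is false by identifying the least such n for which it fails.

For n = 37, 38, 39, 40, …, 45, 46, 47 the conclusion holds.
n = 48: 48 = 2 × 24; 49 = 7 × 7; 50 = 2 × 25; 51 = 3 × 17; 52 = 2 × 26 — all composite.
So n = 48 is the smallest counterexample.

n = 48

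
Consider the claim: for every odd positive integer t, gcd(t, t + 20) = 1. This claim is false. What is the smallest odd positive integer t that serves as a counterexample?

For t = 1, 3 the conclusion holds.
t = 5: gcd(5, 25) = 5.

t = 5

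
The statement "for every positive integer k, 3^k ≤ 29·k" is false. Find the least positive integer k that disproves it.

A counterexample is any positive integer k such that 3^k > 29·k; we check each in order.
The first 4 eligible values, up to k = 4, all satisfy the conclusion.
k = 5: 3^k = 243 and 29·k = 145, so 243 > 145.

k = 5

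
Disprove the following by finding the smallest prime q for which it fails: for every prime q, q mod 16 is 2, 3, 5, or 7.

q = 11

q = 2: 2 mod 16 = 2.
q = 3: 3 mod 16 = 3.
q = 5: 5 mod 16 = 5.
q = 7: 7 mod 16 = 7.
q = 11: 11 mod 16 = 11 — not in {2, 3, 5, 7}.
Hence q = 11 is a counterexample.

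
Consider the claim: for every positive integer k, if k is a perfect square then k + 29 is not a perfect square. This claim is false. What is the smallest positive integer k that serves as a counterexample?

k = 196

For k = 1, 4, 9, 16, …, 121, 144, 169 the conclusion holds.
k = 196: 196 = 14² and 196 + 29 = 225 = 15².
Hence k = 196 is a counterexample.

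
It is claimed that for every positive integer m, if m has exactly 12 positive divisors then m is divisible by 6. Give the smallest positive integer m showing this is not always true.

m = 140

Check each positive integer m in order until m has exactly 12 positive divisors but m is not divisible by 6.
The first 8 eligible values, up to m = 132, all satisfy the conclusion.
m = 140: τ(140) = 12; 140 mod 6 = 2.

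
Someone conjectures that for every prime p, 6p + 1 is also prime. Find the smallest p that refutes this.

p = 19

p = 2: 6p + 1 = 13, prime.
p = 3: 6p + 1 = 19, prime.
p = 5: 6p + 1 = 31, prime.
p = 7: 6p + 1 = 43, prime.
p = 11: 6p + 1 = 67, prime.
p = 13: 6p + 1 = 79, prime.
p = 17: 6p + 1 = 103, prime.
p = 19: 6p + 1 = 115 = 5 × 23, not prime.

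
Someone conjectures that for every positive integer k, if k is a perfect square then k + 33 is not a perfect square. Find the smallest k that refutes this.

We need the least positive integer k for which k is a perfect square but k + 33 is a perfect square.
For k = 1, 4, 9 the conclusion holds.
k = 16: 16 = 4² and 16 + 33 = 49 = 7².

k = 16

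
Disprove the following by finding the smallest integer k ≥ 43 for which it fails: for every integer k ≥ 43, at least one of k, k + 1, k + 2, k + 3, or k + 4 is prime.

A counterexample is any integer k ≥ 43 such that k, k + 1, k + 2, k + 3, k + 4 are all composite; we check each in order.
The first 5 eligible values, up to k = 47, all satisfy the conclusion.
k = 48: 48 = 2 × 24; 49 = 7 × 7; 50 = 2 × 25; 51 = 3 × 17; 52 = 2 × 26 — all composite.
Hence k = 48 is a counterexample.

k = 48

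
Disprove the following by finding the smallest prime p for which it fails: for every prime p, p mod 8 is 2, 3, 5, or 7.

Check each prime p in order until the claim fails.
For p = 2, 3, 5, 7, 11, 13 the conclusion holds.
p = 17: 17 mod 8 = 1 — not in {2, 3, 5, 7}.

p = 17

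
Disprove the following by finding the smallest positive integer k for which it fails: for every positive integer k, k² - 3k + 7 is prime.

We need the least positive integer k for which k² - 3k + 7 is not prime.
k = 1: k² - 3k + 7 = 5, prime.
k = 2: k² - 3k + 7 = 5, prime.
k = 3: k² - 3k + 7 = 7, prime.
k = 4: k² - 3k + 7 = 11, prime.
k = 5: k² - 3k + 7 = 17, prime.
k = 6: k² - 3k + 7 = 25 = 5 × 5, composite.

k = 6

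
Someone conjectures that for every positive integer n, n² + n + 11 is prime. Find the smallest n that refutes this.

A counterexample is any positive integer n such that n² + n + 11 is not prime; we check each in order.
For n = 1, 2, 3, 4, 5, 6, 7, 8, 9 the conclusion holds.
n = 10: n² + n + 11 = 121 = 11 × 11, composite.
Thus n = 10 disproves the claim, and no smaller n works.

n = 10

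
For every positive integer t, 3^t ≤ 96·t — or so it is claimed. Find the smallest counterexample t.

t = 6

A counterexample is any positive integer t such that 3^t > 96·t; we check each in order.
The first 5 eligible values, up to t = 5, all satisfy the conclusion.
t = 6: 3^t = 729 and 96·t = 576, so 729 > 576.
Thus t = 6 disproves the claim, and no smaller t works.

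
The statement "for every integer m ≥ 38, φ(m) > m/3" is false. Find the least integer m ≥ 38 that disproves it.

m = 42

We need the least integer m ≥ 38 for which the claim fails.
m = 38: φ(38) = 18 and 38/3 = 38/3, so φ(38) > 38/3.
m = 39: φ(39) = 24 and 39/3 = 13, so φ(39) > 39/3.
m = 40: φ(40) = 16 and 40/3 = 40/3, so φ(40) > 40/3.
m = 41: φ(41) = 40 and 41/3 = 41/3, so φ(41) > 41/3.
m = 42: φ(42) = 12 and 42/3 = 14, so φ(42) ≤ 42/3.
Thus m = 42 disproves the claim, and no smaller m works.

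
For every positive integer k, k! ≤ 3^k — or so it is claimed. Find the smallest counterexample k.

k = 7

For k = 1, 2, 3, 4, 5, 6 the conclusion holds.
k = 7: k! = 5040 and 3^k = 2187, so 5040 > 2187.
So k = 7 is the smallest counterexample.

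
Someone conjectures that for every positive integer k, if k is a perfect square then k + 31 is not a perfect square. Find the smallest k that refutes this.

The first 14 eligible values, up to k = 196, all satisfy the conclusion.
k = 225: 225 = 15² and 225 + 31 = 256 = 16².
So k = 225 is the smallest counterexample.

k = 225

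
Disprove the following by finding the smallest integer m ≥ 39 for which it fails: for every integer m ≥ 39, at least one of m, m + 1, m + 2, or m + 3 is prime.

Check each integer m ≥ 39 in order until m, m + 1, m + 2, m + 3 are all composite.
For m = 39, 40, 41, 42, 43, 44, 45, 46, 47 the conclusion holds.
m = 48: 48 = 2 × 24; 49 = 7 × 7; 50 = 2 × 25; 51 = 3 × 17 — all composite.
Hence m = 48 is a counterexample.

m = 48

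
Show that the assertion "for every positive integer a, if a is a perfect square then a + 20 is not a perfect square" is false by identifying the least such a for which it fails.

a = 16

Check each positive integer a in order until a is a perfect square but a + 20 is a perfect square.
a = 1: 1 + 20 = 21, not a perfect square.
a = 4: 4 + 20 = 24, not a perfect square.
a = 9: 9 + 20 = 29, not a perfect square.
a = 16: 16 = 4² and 16 + 20 = 36 = 6².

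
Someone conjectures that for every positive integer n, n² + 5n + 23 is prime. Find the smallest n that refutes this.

A counterexample is any positive integer n such that n² + 5n + 23 is not prime; we check each in order.
The first 13 eligible values, up to n = 13, all satisfy the conclusion.
n = 14: n² + 5n + 23 = 289 = 17 × 17, composite.

n = 14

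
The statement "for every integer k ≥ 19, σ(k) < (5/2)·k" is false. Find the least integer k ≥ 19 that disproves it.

Check each integer k ≥ 19 in order until the claim fails.
The first 5 eligible values, up to k = 23, all satisfy the conclusion.
k = 24: σ(24) = 60; 60 ≥ 60.
So k = 24 is the smallest counterexample.

k = 24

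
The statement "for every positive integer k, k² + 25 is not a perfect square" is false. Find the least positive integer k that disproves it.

k = 12

We need the least positive integer k for which k² + 25 is a perfect square.
For k = 1, 2, 3, 4, …, 9, 10, 11 the conclusion holds.
k = 12: 12² + 25 = 169 = 13², a perfect square.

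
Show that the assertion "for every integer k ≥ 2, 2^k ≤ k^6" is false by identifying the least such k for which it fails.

The first 28 eligible values, up to k = 29, all satisfy the conclusion.
k = 30: 2^k = 1073741824 and k^6 = 729000000, so 1073741824 > 729000000.

k = 30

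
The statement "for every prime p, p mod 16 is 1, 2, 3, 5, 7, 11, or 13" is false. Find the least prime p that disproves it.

p = 31

The first 10 eligible values, up to p = 29, all satisfy the conclusion.
p = 31: 31 mod 16 = 15 — not in {1, 2, 3, 5, 7, 11, 13}.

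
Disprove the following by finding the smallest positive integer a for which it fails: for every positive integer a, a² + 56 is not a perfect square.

a = 5

Check each positive integer a in order until a² + 56 is a perfect square.
For a = 1, 2, 3, 4 the conclusion holds.
a = 5: 5² + 56 = 81 = 9², a perfect square.
Thus a = 5 disproves the claim, and no smaller a works.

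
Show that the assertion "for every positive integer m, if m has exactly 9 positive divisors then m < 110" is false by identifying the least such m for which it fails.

We need the least positive integer m for which m has exactly 9 positive divisors but the claim fails.
For m = 36, 100 the conclusion holds.
m = 196: τ(196) = 9; 196 ≥ 110.

m = 196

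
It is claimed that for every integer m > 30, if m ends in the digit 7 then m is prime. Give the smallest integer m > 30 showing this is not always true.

m = 57

m = 37: 37 ends in 7 and is prime.
m = 47: 47 ends in 7 and is prime.
m = 57: 57 ends in 7; 57 = 3 × 19, composite.
Hence m = 57 is a counterexample.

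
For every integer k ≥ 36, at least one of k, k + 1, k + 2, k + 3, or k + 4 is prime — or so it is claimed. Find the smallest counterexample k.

A counterexample is any integer k ≥ 36 such that k, k + 1, k + 2, k + 3, k + 4 are all composite; we check each in order.
The first 12 eligible values, up to k = 47, all satisfy the conclusion.
k = 48: 48 = 2 × 24; 49 = 7 × 7; 50 = 2 × 25; 51 = 3 × 17; 52 = 2 × 26 — all composite.
Thus k = 48 disproves the claim, and no smaller k works.

k = 48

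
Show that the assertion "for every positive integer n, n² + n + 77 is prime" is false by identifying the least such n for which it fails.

Check each positive integer n in order until n² + n + 77 is not prime.
For n = 1, 2, 3, 4, 5 the conclusion holds.
n = 6: n² + n + 77 = 119 = 7 × 17, composite.
So n = 6 is the smallest counterexample.

n = 6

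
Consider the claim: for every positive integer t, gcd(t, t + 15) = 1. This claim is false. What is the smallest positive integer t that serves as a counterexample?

t = 3

A counterexample is any positive integer t such that gcd(t, t + 15) > 1; we check each in order.
t = 1: gcd(1, 16) = 1.
t = 2: gcd(2, 17) = 1.
t = 3: gcd(3, 18) = 3.
Hence t = 3 is a counterexample.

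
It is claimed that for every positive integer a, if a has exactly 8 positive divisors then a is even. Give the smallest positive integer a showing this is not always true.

a = 105

We need the least positive integer a for which a has exactly 8 positive divisors but a is odd.
For a = 24, 30, 40, 42, …, 88, 102, 104 the conclusion holds.
a = 105: divisors of 105: 1, 3, 5, 7, 15, 21, 35, 105; 105 is odd.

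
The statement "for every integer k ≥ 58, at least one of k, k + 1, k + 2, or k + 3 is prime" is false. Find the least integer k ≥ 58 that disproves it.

k = 62

Check each integer k ≥ 58 in order until k, k + 1, k + 2, k + 3 are all composite.
The first 4 eligible values, up to k = 61, all satisfy the conclusion.
k = 62: 62 = 2 × 31; 63 = 3 × 21; 64 = 2 × 32; 65 = 5 × 13 — all composite.
Thus k = 62 disproves the claim, and no smaller k works.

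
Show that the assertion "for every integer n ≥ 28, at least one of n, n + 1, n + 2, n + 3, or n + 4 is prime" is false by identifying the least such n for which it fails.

A counterexample is any integer n ≥ 28 such that n, n + 1, n + 2, n + 3, n + 4 are all composite; we check each in order.
The first 4 eligible values, up to n = 31, all satisfy the conclusion.
n = 32: 32 = 2 × 16; 33 = 3 × 11; 34 = 2 × 17; 35 = 5 × 7; 36 = 2 × 18 — all composite.

n = 32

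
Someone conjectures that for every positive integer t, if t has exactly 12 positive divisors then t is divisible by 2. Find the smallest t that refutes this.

t = 315

A counterexample is any positive integer t such that t has exactly 12 positive divisors but t is not divisible by 2; we check each in order.
For t = 60, 72, 84, 90, …, 294, 306, 308 the conclusion holds.
t = 315: τ(315) = 12; 315 mod 2 = 1.
Hence t = 315 is a counterexample.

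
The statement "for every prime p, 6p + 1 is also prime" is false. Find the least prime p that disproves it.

Check each prime p in order until 6p + 1 is not prime.
The first 7 eligible values, up to p = 17, all satisfy the conclusion.
p = 19: 6p + 1 = 115 = 5 × 23, not prime.
Thus p = 19 disproves the claim, and no smaller p works.

p = 19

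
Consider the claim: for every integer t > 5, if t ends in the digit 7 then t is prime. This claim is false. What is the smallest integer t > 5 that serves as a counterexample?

t = 27

A counterexample is any integer t > 5 such that t ends in the digit 7 but t is not prime; we check each in order.
For t = 7, 17 the conclusion holds.
t = 27: 27 ends in 7; 27 = 3 × 9, composite.
Thus t = 27 disproves the claim, and no smaller t works.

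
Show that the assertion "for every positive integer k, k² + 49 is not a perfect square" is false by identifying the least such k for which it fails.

k = 24

A counterexample is any positive integer k such that k² + 49 is a perfect square; we check each in order.
For k = 1, 2, 3, 4, …, 21, 22, 23 the conclusion holds.
k = 24: 24² + 49 = 625 = 25², a perfect square.
Thus k = 24 disproves the claim, and no smaller k works.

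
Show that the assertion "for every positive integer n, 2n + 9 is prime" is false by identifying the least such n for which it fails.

n = 3

Check each positive integer n in order until 2n + 9 is not prime.
n = 1: 2n + 9 = 11, prime.
n = 2: 2n + 9 = 13, prime.
n = 3: 2n + 9 = 15 = 3 × 5, composite.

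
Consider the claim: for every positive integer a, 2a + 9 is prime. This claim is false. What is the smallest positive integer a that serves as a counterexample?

a = 3

A counterexample is any positive integer a such that 2a + 9 is not prime; we check each in order.
a = 1: 2a + 9 = 11, prime.
a = 2: 2a + 9 = 13, prime.
a = 3: 2a + 9 = 15 = 3 × 5, composite.
Thus a = 3 disproves the claim, and no smaller a works.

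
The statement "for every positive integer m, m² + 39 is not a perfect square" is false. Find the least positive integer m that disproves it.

We need the least positive integer m for which m² + 39 is a perfect square.
For m = 1, 2, 3, 4 the conclusion holds.
m = 5: 5² + 39 = 64 = 8², a perfect square.

m = 5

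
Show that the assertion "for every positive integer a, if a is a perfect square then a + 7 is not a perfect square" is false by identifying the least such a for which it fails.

A counterexample is any positive integer a such that a is a perfect square but a + 7 is a perfect square; we check each in order.
For a = 1, 4 the conclusion holds.
a = 9: 9 = 3² and 9 + 7 = 16 = 4².
Thus a = 9 disproves the claim, and no smaller a works.

a = 9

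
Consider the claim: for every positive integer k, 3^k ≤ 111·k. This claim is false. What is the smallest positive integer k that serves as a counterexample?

k = 6

For k = 1, 2, 3, 4, 5 the conclusion holds.
k = 6: 3^k = 729 and 111·k = 666, so 729 > 666.
Thus k = 6 disproves the claim, and no smaller k works.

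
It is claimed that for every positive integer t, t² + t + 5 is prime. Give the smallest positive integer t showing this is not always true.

t = 4

We need the least positive integer t for which t² + t + 5 is not prime.
For t = 1, 2, 3 the conclusion holds.
t = 4: t² + t + 5 = 25 = 5 × 5, composite.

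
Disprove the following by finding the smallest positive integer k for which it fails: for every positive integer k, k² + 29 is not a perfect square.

k = 14

A counterexample is any positive integer k such that k² + 29 is a perfect square; we check each in order.
The first 13 eligible values, up to k = 13, all satisfy the conclusion.
k = 14: 14² + 29 = 225 = 15², a perfect square.
So k = 14 is the smallest counterexample.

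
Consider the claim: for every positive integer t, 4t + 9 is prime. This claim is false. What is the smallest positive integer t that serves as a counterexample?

t = 3

Check each positive integer t in order until 4t + 9 is not prime.
t = 1: 4t + 9 = 13, prime.
t = 2: 4t + 9 = 17, prime.
t = 3: 4t + 9 = 21 = 3 × 7, composite.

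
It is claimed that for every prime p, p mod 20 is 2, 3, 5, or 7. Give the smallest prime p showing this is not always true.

p = 2: 2 mod 20 = 2.
p = 3: 3 mod 20 = 3.
p = 5: 5 mod 20 = 5.
p = 7: 7 mod 20 = 7.
p = 11: 11 mod 20 = 11 — not in {2, 3, 5, 7}.

p = 11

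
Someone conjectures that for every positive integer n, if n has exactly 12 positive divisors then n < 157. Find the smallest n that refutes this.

For n = 60, 72, 84, 90, …, 140, 150, 156 the conclusion holds.
n = 160: τ(160) = 12; 160 ≥ 157.
So n = 160 is the smallest counterexample.

n = 160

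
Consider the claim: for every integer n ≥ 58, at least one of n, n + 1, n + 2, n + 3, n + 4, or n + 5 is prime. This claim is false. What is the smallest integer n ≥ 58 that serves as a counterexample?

n = 90

Check each integer n ≥ 58 in order until n, n + 1, n + 2, n + 3, n + 4, n + 5 are all composite.
The first 32 eligible values, up to n = 89, all satisfy the conclusion.
n = 90: 90 = 2 × 45; 91 = 7 × 13; 92 = 2 × 46; 93 = 3 × 31; 94 = 2 × 47; 95 = 5 × 19 — all composite.
Thus n = 90 disproves the claim, and no smaller n works.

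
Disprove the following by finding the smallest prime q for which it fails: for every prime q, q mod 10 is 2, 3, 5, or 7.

q = 11

For q = 2, 3, 5, 7 the conclusion holds.
q = 11: 11 mod 10 = 1 — not in {2, 3, 5, 7}.
Hence q = 11 is a counterexample.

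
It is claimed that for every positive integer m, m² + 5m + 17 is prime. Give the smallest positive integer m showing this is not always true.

m = 8

We need the least positive integer m for which m² + 5m + 17 is not prime.
For m = 1, 2, 3, 4, 5, 6, 7 the conclusion holds.
m = 8: m² + 5m + 17 = 121 = 11 × 11, composite.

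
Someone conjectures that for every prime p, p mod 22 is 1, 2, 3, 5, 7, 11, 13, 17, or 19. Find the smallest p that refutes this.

p = 31

For p = 2, 3, 5, 7, 11, 13, 17, 19, 23, 29 the conclusion holds.
p = 31: 31 mod 22 = 9 — not in {1, 2, 3, 5, 7, 11, 13, 17, 19}.
So p = 31 is the smallest counterexample.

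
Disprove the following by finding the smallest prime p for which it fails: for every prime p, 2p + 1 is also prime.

p = 7

We need the least prime p for which 2p + 1 is not prime.
For p = 2, 3, 5 the conclusion holds.
p = 7: 2p + 1 = 15 = 3 × 5, not prime.
Hence p = 7 is a counterexample.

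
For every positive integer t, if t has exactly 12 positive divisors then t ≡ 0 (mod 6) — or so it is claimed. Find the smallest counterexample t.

We need the least positive integer t for which t has exactly 12 positive divisors but the claim fails.
For t = 60, 72, 84, 90, 96, 108, 126, 132 the conclusion holds.
t = 140: τ(140) = 12; 140 ≡ 2 (mod 6).
So t = 140 is the smallest counterexample.

t = 140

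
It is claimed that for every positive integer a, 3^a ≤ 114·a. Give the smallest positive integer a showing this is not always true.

a = 6

For a = 1, 2, 3, 4, 5 the conclusion holds.
a = 6: 3^a = 729 and 114·a = 684, so 729 > 684.
So a = 6 is the smallest counterexample.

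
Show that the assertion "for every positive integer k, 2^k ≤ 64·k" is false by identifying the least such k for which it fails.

We need the least positive integer k for which 2^k > 64·k.
The first 9 eligible values, up to k = 9, all satisfy the conclusion.
k = 10: 2^k = 1024 and 64·k = 640, so 1024 > 640.
So k = 10 is the smallest counterexample.

k = 10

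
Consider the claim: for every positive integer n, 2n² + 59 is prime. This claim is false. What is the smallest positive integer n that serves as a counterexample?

n = 3

Check each positive integer n in order until 2n² + 59 is not prime.
For n = 1, 2 the conclusion holds.
n = 3: 2n² + 59 = 77 = 7 × 11, composite.
Thus n = 3 disproves the claim, and no smaller n works.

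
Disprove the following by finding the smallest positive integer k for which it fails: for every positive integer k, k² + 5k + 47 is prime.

Check each positive integer k in order until k² + 5k + 47 is not prime.
The first 37 eligible values, up to k = 37, all satisfy the conclusion.
k = 38: k² + 5k + 47 = 1681 = 41 × 41, composite.
Thus k = 38 disproves the claim, and no smaller k works.

k = 38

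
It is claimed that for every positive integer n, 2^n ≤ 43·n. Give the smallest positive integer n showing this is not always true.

n = 9

Check each positive integer n in order until 2^n > 43·n.
For n = 1, 2, 3, 4, 5, 6, 7, 8 the conclusion holds.
n = 9: 2^n = 512 and 43·n = 387, so 512 > 387.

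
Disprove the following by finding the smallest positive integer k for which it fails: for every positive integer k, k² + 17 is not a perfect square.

k = 8

We need the least positive integer k for which k² + 17 is a perfect square.
k = 1: 1² + 17 = 18, not a perfect square.
k = 2: 2² + 17 = 21, not a perfect square.
k = 3: 3² + 17 = 26, not a perfect square.
k = 4: 4² + 17 = 33, not a perfect square.
k = 5: 5² + 17 = 42, not a perfect square.
k = 6: 6² + 17 = 53, not a perfect square.
k = 7: 7² + 17 = 66, not a perfect square.
k = 8: 8² + 17 = 81 = 9², a perfect square.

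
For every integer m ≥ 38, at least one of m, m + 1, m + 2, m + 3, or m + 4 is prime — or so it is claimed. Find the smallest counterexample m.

We need the least integer m ≥ 38 for which m, m + 1, m + 2, m + 3, m + 4 are all composite.
For m = 38, 39, 40, 41, 42, 43, 44, 45, 46, 47 the conclusion holds.
m = 48: 48 = 2 × 24; 49 = 7 × 7; 50 = 2 × 25; 51 = 3 × 17; 52 = 2 × 26 — all composite.

m = 48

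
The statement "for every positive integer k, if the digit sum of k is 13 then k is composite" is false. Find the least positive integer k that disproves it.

We need the least positive integer k for which the digit sum of k is 13 but k is prime.
k = 49: digit sum 13; 49 is composite.
k = 58: digit sum 13; 58 is composite.
k = 67: digit sum 13; 67 is prime, not composite.

k = 67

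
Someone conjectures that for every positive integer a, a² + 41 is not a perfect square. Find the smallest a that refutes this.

a = 20

The first 19 eligible values, up to a = 19, all satisfy the conclusion.
a = 20: 20² + 41 = 441 = 21², a perfect square.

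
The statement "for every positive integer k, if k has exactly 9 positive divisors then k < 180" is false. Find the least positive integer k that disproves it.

Check each positive integer k in order until k has exactly 9 positive divisors but the claim fails.
k = 36: τ(36) = 9; 36 < 180.
k = 100: τ(100) = 9; 100 < 180.
k = 196: τ(196) = 9; 196 ≥ 180.

k = 196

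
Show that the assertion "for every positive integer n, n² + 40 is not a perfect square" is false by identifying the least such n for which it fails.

n = 3

For n = 1, 2 the conclusion holds.
n = 3: 3² + 40 = 49 = 7², a perfect square.
Thus n = 3 disproves the claim, and no smaller n works.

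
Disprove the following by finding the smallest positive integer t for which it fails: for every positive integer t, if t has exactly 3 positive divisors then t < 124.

t = 169

Check each positive integer t in order until t has exactly 3 positive divisors but the claim fails.
t = 4: τ(4) = 3; 4 < 124.
t = 9: τ(9) = 3; 9 < 124.
t = 25: τ(25) = 3; 25 < 124.
t = 49: τ(49) = 3; 49 < 124.
t = 121: τ(121) = 3; 121 < 124.
t = 169: τ(169) = 3; 169 ≥ 124.
Thus t = 169 disproves the claim, and no smaller t works.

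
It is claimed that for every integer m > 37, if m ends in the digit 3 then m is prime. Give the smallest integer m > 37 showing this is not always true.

m = 63

A counterexample is any integer m > 37 such that m ends in the digit 3 but m is not prime; we check each in order.
For m = 43, 53 the conclusion holds.
m = 63: 63 ends in 3; 63 = 3 × 21, composite.
Hence m = 63 is a counterexample.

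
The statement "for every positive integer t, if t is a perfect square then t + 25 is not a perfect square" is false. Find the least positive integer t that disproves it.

For t = 1, 4, 9, 16, …, 81, 100, 121 the conclusion holds.
t = 144: 144 = 12² and 144 + 25 = 169 = 13².
Hence t = 144 is a counterexample.

t = 144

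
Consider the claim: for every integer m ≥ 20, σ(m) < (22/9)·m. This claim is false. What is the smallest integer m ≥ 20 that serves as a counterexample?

We need the least integer m ≥ 20 for which the claim fails.
m = 20: σ(20) = 42; 42 < 440/9.
m = 21: σ(21) = 32; 32 < 154/3.
m = 22: σ(22) = 36; 36 < 484/9.
m = 23: σ(23) = 24; 24 < 506/9.
m = 24: σ(24) = 60; 60 ≥ 176/3.

m = 24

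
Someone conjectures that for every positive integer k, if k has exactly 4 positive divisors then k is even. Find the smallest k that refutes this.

k = 15

The first 4 eligible values, up to k = 14, all satisfy the conclusion.
k = 15: divisors of 15: 1, 3, 5, 15; 15 is odd.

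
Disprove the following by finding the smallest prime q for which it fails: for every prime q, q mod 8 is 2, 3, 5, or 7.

q = 17

We need the least prime q for which the claim fails.
For q = 2, 3, 5, 7, 11, 13 the conclusion holds.
q = 17: 17 mod 8 = 1 — not in {2, 3, 5, 7}.
Hence q = 17 is a counterexample.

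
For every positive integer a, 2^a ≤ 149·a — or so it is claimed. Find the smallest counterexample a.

a = 11

A counterexample is any positive integer a such that 2^a > 149·a; we check each in order.
The first 10 eligible values, up to a = 10, all satisfy the conclusion.
a = 11: 2^a = 2048 and 149·a = 1639, so 2048 > 1639.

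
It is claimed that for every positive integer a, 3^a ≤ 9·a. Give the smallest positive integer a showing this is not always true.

a = 4

We need the least positive integer a for which 3^a > 9·a.
For a = 1, 2, 3 the conclusion holds.
a = 4: 3^a = 81 and 9·a = 36, so 81 > 36.
Thus a = 4 disproves the claim, and no smaller a works.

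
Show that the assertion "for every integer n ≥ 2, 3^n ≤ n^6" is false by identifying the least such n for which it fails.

Check each integer n ≥ 2 in order until 3^n > n^6.
For n = 2, 3, 4, 5, …, 12, 13, 14 the conclusion holds.
n = 15: 3^n = 14348907 and n^6 = 11390625, so 14348907 > 11390625.
Hence n = 15 is a counterexample.

n = 15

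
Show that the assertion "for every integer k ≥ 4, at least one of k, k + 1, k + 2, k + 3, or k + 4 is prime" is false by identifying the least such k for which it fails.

Check each integer k ≥ 4 in order until k, k + 1, k + 2, k + 3, k + 4 are all composite.
The first 20 eligible values, up to k = 23, all satisfy the conclusion.
k = 24: 24 = 2 × 12; 25 = 5 × 5; 26 = 2 × 13; 27 = 3 × 9; 28 = 2 × 14 — all composite.

k = 24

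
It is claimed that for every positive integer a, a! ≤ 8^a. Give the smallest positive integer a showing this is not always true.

We need the least positive integer a for which a! > 8^a.
The first 19 eligible values, up to a = 19, all satisfy the conclusion.
a = 20: a! = 2432902008176640000 and 8^a = 1152921504606846976, so 2432902008176640000 > 1152921504606846976.

a = 20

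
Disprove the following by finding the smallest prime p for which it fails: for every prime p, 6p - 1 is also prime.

p = 11

We need the least prime p for which 6p - 1 is not prime.
The first 4 eligible values, up to p = 7, all satisfy the conclusion.
p = 11: 6p - 1 = 65 = 5 × 13, not prime.
Hence p = 11 is a counterexample.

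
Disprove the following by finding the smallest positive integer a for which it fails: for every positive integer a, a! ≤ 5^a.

a = 12

Check each positive integer a in order until a! > 5^a.
The first 11 eligible values, up to a = 11, all satisfy the conclusion.
a = 12: a! = 479001600 and 5^a = 244140625, so 479001600 > 244140625.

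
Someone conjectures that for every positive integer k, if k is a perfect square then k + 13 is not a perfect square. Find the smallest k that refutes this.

The first 5 eligible values, up to k = 25, all satisfy the conclusion.
k = 36: 36 = 6² and 36 + 13 = 49 = 7².

k = 36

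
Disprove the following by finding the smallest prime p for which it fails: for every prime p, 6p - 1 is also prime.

Check each prime p in order until 6p - 1 is not prime.
The first 4 eligible values, up to p = 7, all satisfy the conclusion.
p = 11: 6p - 1 = 65 = 5 × 13, not prime.
So p = 11 is the smallest counterexample.

p = 11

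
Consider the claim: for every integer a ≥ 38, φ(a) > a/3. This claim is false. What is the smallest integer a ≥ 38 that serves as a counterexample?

For a = 38, 39, 40, 41 the conclusion holds.
a = 42: φ(42) = 12 and 42/3 = 14, so φ(42) ≤ 42/3.
Thus a = 42 disproves the claim, and no smaller a works.

a = 42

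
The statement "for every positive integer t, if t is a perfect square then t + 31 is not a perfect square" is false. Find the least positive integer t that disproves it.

Check each positive integer t in order until t is a perfect square but t + 31 is a perfect square.
For t = 1, 4, 9, 16, …, 144, 169, 196 the conclusion holds.
t = 225: 225 = 15² and 225 + 31 = 256 = 16².
Thus t = 225 disproves the claim, and no smaller t works.

t = 225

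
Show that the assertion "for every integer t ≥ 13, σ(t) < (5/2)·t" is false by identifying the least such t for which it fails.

t = 24

Check each integer t ≥ 13 in order until the claim fails.
The first 11 eligible values, up to t = 23, all satisfy the conclusion.
t = 24: σ(24) = 60; 60 ≥ 60.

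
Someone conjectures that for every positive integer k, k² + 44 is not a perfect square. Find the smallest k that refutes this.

k = 10

For k = 1, 2, 3, 4, 5, 6, 7, 8, 9 the conclusion holds.
k = 10: 10² + 44 = 144 = 12², a perfect square.
Hence k = 10 is a counterexample.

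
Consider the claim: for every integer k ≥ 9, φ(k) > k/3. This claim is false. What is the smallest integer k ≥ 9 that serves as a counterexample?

Check each integer k ≥ 9 in order until the claim fails.
For k = 9, 10, 11 the conclusion holds.
k = 12: φ(12) = 4 and 12/3 = 4, so φ(12) ≤ 12/3.
Thus k = 12 disproves the claim, and no smaller k works.

k = 12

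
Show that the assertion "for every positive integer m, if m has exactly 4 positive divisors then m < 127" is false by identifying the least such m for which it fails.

Check each positive integer m in order until m has exactly 4 positive divisors but the claim fails.
The first 40 eligible values, up to m = 125, all satisfy the conclusion.
m = 129: τ(129) = 4; 129 ≥ 127.

m = 129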